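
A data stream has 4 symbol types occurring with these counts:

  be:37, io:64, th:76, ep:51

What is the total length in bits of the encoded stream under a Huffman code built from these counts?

Greedily combine the two least-frequent nodes:
merge be(37) and ep(51): 88
merge io(64) and th(76): 140
merge 88 and 140: 228
Each symbol's bit-cost is frequency × depth; summing gives 456 bits (equivalently 88 + 140 + 228).

456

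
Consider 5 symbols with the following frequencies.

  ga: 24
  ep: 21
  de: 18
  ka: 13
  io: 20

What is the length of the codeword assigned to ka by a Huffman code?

3

Huffman merges, smallest pair first:
ka(13) + de(18) → 31
io(20) + ep(21) → 41
ga(24) + 31 → 55
41 + 55 → 96
ka's leaf is at depth 3, giving a 3-bit codeword.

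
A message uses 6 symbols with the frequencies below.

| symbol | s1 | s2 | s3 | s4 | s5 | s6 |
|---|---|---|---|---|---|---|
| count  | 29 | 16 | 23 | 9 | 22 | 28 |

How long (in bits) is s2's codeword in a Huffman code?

3

Repeatedly merge the two smallest:
combine s4(9), s2(16) → 25
combine s5(22), s3(23) → 45
combine 25, s6(28) → 53
combine s1(29), 45 → 74
combine 53, 74 → 127
The subtree containing s2 is merged 3 times, so code length = 3.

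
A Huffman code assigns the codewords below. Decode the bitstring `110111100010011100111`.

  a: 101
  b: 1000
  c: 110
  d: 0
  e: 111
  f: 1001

Read left to right; each codeword is recognised as soon as it completes (prefix code):
  110→c | 111→e | 1000→b | 1001→f | 110→c | 0→d | 111→e
Decoded message: cebfcde

cebfcde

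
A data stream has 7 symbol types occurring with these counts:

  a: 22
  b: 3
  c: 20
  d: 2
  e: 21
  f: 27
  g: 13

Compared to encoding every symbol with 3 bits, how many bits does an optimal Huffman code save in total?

47

Fixed-length: 3 bits × 108 symbols = 324 bits.
Huffman merges:
combine d(2), b(3) → 5
combine 5, g(13) → 18
combine 18, c(20) → 38
combine e(21), a(22) → 43
combine f(27), 38 → 65
combine 43, 65 → 108
Huffman total = 5 + 18 + 38 + 43 + 65 + 108 = 277 bits.
Saving = 324 − 277 = 47 bits.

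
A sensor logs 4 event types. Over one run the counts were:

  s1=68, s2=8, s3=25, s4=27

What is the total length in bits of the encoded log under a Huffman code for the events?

221

Greedily combine the two least-frequent nodes:
combine s2(8), s3(25) → 33
combine s4(27), 33 → 60
combine 60, s1(68) → 128
The encoded length is the sum of every internal node's weight: 33 + 60 + 128 = 221 bits.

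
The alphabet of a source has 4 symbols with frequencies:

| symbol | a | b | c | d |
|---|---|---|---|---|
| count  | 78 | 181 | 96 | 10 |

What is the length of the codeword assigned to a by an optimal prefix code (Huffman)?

Repeatedly merge the two smallest:
d(10) + a(78) → 88
88 + c(96) → 184
b(181) + 184 → 365
a's leaf is at depth 3, giving a 3-bit codeword.

3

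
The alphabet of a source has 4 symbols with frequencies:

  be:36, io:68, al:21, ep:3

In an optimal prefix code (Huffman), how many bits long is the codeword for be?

2

Huffman merges, smallest pair first:
merge ep(3) and al(21): 24
merge 24 and be(36): 60
merge 60 and io(68): 128
be sits 2 levels below the root, so its codeword is 2 bits.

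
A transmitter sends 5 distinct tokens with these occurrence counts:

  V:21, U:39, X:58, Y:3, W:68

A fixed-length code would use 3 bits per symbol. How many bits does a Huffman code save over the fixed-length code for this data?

Fixed-length: 3 bits × 189 symbols = 567 bits.
Huffman merges:
merge Y(3) and V(21): 24
merge 24 and U(39): 63
merge X(58) and 63: 121
merge W(68) and 121: 189
Huffman total = 24 + 63 + 121 + 189 = 397 bits.
Saving = 567 − 397 = 170 bits.

170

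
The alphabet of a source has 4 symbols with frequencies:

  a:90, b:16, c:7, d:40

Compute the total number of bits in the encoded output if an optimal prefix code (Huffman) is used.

239

Merge the two smallest weights repeatedly:
c(7) + b(16) → 23
23 + d(40) → 63
63 + a(90) → 153
Total encoded bits = sum of merged weights = 23 + 63 + 153 = 239.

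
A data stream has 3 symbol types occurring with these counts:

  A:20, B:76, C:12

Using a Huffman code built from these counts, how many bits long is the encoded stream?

140

Greedily combine the two least-frequent nodes:
C(12) + A(20) → 32
32 + B(76) → 108
Each symbol's bit-cost is frequency × depth; summing gives 140 bits (equivalently 32 + 108).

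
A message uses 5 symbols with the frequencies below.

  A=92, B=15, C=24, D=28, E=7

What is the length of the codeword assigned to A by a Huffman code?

1

Huffman merges, smallest pair first:
combine E(7), B(15) → 22
combine 22, C(24) → 46
combine D(28), 46 → 74
combine 74, A(92) → 166
A is a child of the root — depth 1, so its codeword is a single bit.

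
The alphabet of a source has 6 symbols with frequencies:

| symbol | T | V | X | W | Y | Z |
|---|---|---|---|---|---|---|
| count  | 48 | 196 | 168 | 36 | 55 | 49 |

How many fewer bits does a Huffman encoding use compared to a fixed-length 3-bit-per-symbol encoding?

Fixed-length: 3 bits × 552 symbols = 1656 bits.
Huffman merges:
combine W(36), T(48) → 84
combine Z(49), Y(55) → 104
combine 84, 104 → 188
combine X(168), 188 → 356
combine V(196), 356 → 552
Huffman total = 84 + 104 + 188 + 356 + 552 = 1284 bits.
Saving = 1656 − 1284 = 372 bits.

372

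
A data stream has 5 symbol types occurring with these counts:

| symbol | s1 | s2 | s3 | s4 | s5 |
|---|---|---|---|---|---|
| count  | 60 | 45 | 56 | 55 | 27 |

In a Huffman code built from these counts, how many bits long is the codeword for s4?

Repeatedly merge the two smallest:
merge s5(27) and s2(45): 72
merge s4(55) and s3(56): 111
merge s1(60) and 72: 132
merge 111 and 132: 243
s4 sits 2 levels below the root, so its codeword is 2 bits.

2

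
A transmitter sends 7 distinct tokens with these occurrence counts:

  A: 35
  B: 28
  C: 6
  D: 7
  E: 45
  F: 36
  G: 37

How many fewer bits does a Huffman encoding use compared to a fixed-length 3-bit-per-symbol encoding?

69

Fixed-length: 3 bits × 194 symbols = 582 bits.
Huffman merges:
C(6) + D(7) → 13
13 + B(28) → 41
A(35) + F(36) → 71
G(37) + 41 → 78
E(45) + 71 → 116
78 + 116 → 194
Huffman total = 13 + 41 + 71 + 78 + 116 + 194 = 513 bits.
Saving = 582 − 513 = 69 bits.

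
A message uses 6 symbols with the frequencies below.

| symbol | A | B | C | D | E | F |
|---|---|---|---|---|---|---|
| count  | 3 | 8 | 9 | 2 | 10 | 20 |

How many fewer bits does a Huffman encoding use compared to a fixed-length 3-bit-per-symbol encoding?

Fixed-length: 3 bits × 52 symbols = 156 bits.
Huffman merges:
merge D(2) and A(3): 5
merge 5 and B(8): 13
merge C(9) and E(10): 19
merge 13 and 19: 32
merge F(20) and 32: 52
Huffman total = 5 + 13 + 19 + 32 + 52 = 121 bits.
Saving = 156 − 121 = 35 bits.

35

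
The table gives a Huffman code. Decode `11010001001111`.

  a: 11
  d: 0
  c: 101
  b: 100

adbdbaa

Read left to right; each codeword is recognised as soon as it completes (prefix code):
  11→a | 0→d | 100→b | 0→d | 100→b | 11→a | 11→a
Decoded message: adbdbaa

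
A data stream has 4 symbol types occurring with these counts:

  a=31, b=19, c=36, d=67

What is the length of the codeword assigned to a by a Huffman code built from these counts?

3

Build the tree from the bottom:
combine b(19), a(31) → 50
combine c(36), 50 → 86
combine d(67), 86 → 153
a sits 3 levels below the root, so its codeword is 3 bits.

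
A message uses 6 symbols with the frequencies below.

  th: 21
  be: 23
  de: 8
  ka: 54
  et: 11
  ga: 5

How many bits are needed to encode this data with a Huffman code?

Merge the two smallest weights repeatedly:
combine ga(5), de(8) → 13
combine et(11), 13 → 24
combine th(21), be(23) → 44
combine 24, 44 → 68
combine ka(54), 68 → 122
Each symbol's bit-cost is frequency × depth; summing gives 271 bits (equivalently 13 + 24 + 44 + 68 + 122).

271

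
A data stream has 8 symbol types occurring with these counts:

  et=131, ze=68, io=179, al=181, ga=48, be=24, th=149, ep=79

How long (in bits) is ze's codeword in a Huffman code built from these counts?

4

Repeatedly merge the two smallest:
merge be(24) and ga(48): 72
merge ze(68) and 72: 140
merge ep(79) and et(131): 210
merge 140 and th(149): 289
merge io(179) and al(181): 360
merge 210 and 289: 499
merge 360 and 499: 859
ze's leaf is at depth 4, giving a 4-bit codeword.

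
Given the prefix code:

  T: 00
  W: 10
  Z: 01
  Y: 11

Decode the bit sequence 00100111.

Read left to right; each codeword is recognised as soon as it completes (prefix code):
  00→T | 10→W | 01→Z | 11→Y
Decoded message: TWZY

TWZY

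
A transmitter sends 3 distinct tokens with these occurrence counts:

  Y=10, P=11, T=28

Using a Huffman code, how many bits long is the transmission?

Merge the two smallest weights repeatedly:
merge Y(10) and P(11): 21
merge 21 and T(28): 49
Each symbol's bit-cost is frequency × depth; summing gives 70 bits (equivalently 21 + 49).

70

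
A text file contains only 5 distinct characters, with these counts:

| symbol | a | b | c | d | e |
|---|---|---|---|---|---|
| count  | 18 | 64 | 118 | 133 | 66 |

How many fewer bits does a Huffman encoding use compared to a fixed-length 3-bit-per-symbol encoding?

317

Fixed-length: 3 bits × 399 symbols = 1197 bits.
Huffman merges:
a(18) + b(64) → 82
e(66) + 82 → 148
c(118) + d(133) → 251
148 + 251 → 399
Huffman total = 82 + 148 + 251 + 399 = 880 bits.
Saving = 1197 − 880 = 317 bits.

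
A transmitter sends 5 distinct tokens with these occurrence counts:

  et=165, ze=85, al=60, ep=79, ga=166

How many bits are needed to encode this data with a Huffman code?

Merge the two smallest weights repeatedly:
merge al(60) and ep(79): 139
merge ze(85) and 139: 224
merge et(165) and ga(166): 331
merge 224 and 331: 555
Total encoded bits = sum of merged weights = 139 + 224 + 331 + 555 = 1249.

1249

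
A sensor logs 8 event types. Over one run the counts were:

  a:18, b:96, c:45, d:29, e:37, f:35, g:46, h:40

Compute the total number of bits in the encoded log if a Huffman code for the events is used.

989

Greedily combine the two least-frequent nodes:
a(18) + d(29) → 47
f(35) + e(37) → 72
h(40) + c(45) → 85
g(46) + 47 → 93
72 + 85 → 157
93 + b(96) → 189
157 + 189 → 346
Each symbol's bit-cost is frequency × depth; summing gives 989 bits (equivalently 47 + 72 + 85 + 93 + 157 + 189 + 346).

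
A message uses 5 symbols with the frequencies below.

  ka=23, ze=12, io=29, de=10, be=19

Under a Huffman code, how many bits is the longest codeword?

3

Merge the two lowest-weight nodes at each step:
combine de(10), ze(12) → 22
combine be(19), 22 → 41
combine ka(23), io(29) → 52
combine 41, 52 → 93
The rarest symbols sit at the bottom; the longest codeword is 3 bits.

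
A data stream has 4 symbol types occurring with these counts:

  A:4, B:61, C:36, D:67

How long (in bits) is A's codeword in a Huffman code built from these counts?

3

Build the tree from the bottom:
A(4) + C(36) → 40
40 + B(61) → 101
D(67) + 101 → 168
A's leaf is at depth 3, giving a 3-bit codeword.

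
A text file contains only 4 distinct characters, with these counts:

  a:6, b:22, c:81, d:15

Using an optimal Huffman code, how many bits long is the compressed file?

Merge the two smallest weights repeatedly:
merge a(6) and d(15): 21
merge 21 and b(22): 43
merge 43 and c(81): 124
Each symbol's bit-cost is frequency × depth; summing gives 188 bits (equivalently 21 + 43 + 124).

188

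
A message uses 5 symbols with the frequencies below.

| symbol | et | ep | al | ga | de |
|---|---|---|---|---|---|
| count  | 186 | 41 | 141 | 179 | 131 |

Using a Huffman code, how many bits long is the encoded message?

Build the Huffman tree bottom-up:
ep(41) + de(131) → 172
al(141) + 172 → 313
ga(179) + et(186) → 365
313 + 365 → 678
Total encoded bits = sum of merged weights = 172 + 313 + 365 + 678 = 1528.

1528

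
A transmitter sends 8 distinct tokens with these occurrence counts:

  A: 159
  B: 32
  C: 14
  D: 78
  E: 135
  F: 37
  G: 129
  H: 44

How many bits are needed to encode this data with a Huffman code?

1712

Build the Huffman tree bottom-up:
merge C(14) and B(32): 46
merge F(37) and H(44): 81
merge 46 and D(78): 124
merge 81 and 124: 205
merge G(129) and E(135): 264
merge A(159) and 205: 364
merge 264 and 364: 628
Total encoded bits = sum of merged weights = 46 + 81 + 124 + 205 + 264 + 364 + 628 = 1712.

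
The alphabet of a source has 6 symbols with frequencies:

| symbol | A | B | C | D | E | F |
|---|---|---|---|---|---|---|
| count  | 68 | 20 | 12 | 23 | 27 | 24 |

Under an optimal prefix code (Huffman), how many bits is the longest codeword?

Merge the two lowest-weight nodes at each step:
C(12) + B(20) → 32
D(23) + F(24) → 47
E(27) + 32 → 59
47 + 59 → 106
A(68) + 106 → 174
The rarest symbols sit at the bottom; the longest codeword is 4 bits.

4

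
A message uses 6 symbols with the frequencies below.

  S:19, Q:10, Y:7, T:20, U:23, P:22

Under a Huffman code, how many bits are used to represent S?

3

Repeatedly merge the two smallest:
merge Y(7) and Q(10): 17
merge 17 and S(19): 36
merge T(20) and P(22): 42
merge U(23) and 36: 59
merge 42 and 59: 101
S's leaf is at depth 3, giving a 3-bit codeword.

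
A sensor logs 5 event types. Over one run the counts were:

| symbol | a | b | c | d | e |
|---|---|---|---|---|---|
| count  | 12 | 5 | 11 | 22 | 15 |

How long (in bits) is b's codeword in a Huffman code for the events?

3

Huffman merges, smallest pair first:
merge b(5) and c(11): 16
merge a(12) and e(15): 27
merge 16 and d(22): 38
merge 27 and 38: 65
b's leaf is at depth 3, giving a 3-bit codeword.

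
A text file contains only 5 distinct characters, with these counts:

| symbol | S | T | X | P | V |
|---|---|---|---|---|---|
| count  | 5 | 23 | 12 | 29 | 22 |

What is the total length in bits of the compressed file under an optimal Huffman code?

Build the Huffman tree bottom-up:
combine S(5), X(12) → 17
combine 17, V(22) → 39
combine T(23), P(29) → 52
combine 39, 52 → 91
Total encoded bits = sum of merged weights = 17 + 39 + 52 + 91 = 199.

199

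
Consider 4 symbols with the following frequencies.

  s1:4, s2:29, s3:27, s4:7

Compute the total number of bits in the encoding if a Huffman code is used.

116

Greedily combine the two least-frequent nodes:
combine s1(4), s4(7) → 11
combine 11, s3(27) → 38
combine s2(29), 38 → 67
Each symbol's bit-cost is frequency × depth; summing gives 116 bits (equivalently 11 + 38 + 67).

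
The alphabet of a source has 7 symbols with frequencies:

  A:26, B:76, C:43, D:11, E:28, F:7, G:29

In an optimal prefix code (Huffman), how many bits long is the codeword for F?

Huffman merges, smallest pair first:
F(7) + D(11) → 18
18 + A(26) → 44
E(28) + G(29) → 57
C(43) + 44 → 87
57 + B(76) → 133
87 + 133 → 220
The subtree containing F is merged 4 times, so code length = 4.

4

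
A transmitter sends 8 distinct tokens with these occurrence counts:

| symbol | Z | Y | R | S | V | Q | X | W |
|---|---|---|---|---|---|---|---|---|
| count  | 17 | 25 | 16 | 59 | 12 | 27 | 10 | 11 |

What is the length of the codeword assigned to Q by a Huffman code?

3

Huffman merges, smallest pair first:
merge X(10) and W(11): 21
merge V(12) and R(16): 28
merge Z(17) and 21: 38
merge Y(25) and Q(27): 52
merge 28 and 38: 66
merge 52 and S(59): 111
merge 66 and 111: 177
The subtree containing Q is merged 3 times, so code length = 3.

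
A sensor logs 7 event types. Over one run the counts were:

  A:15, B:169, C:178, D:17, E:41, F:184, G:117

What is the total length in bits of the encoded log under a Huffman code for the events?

Build the Huffman tree bottom-up:
combine A(15), D(17) → 32
combine 32, E(41) → 73
combine 73, G(117) → 190
combine B(169), C(178) → 347
combine F(184), 190 → 374
combine 347, 374 → 721
Total encoded bits = sum of merged weights = 32 + 73 + 190 + 347 + 374 + 721 = 1737.

1737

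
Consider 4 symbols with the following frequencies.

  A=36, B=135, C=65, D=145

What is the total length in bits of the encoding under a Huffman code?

718

Greedily combine the two least-frequent nodes:
A(36) + C(65) → 101
101 + B(135) → 236
D(145) + 236 → 381
Each symbol's bit-cost is frequency × depth; summing gives 718 bits (equivalently 101 + 236 + 381).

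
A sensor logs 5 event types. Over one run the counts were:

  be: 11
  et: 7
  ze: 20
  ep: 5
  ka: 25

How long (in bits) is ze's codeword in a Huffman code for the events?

Build the tree from the bottom:
merge ep(5) and et(7): 12
merge be(11) and 12: 23
merge ze(20) and 23: 43
merge ka(25) and 43: 68
The subtree containing ze is merged 2 times, so code length = 2.

2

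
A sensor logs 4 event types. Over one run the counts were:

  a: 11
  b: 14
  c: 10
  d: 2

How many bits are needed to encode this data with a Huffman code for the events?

72

Merge the two smallest weights repeatedly:
combine d(2), c(10) → 12
combine a(11), 12 → 23
combine b(14), 23 → 37
Total encoded bits = sum of merged weights = 12 + 23 + 37 = 72.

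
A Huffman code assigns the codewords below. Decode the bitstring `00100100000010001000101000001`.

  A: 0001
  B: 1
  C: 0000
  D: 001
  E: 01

DDCDAAECE

Read left to right; each codeword is recognised as soon as it completes (prefix code):
  001→D | 001→D | 0000→C | 001→D | 0001→A | 0001→A | 01→E | 0000→C | 01→E
Decoded message: DDCDAAECE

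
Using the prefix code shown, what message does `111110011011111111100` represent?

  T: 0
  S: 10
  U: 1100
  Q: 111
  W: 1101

QUWQQU

Read left to right; each codeword is recognised as soon as it completes (prefix code):
  111→Q | 1100→U | 1101→W | 111→Q | 111→Q | 1100→U
Decoded message: QUWQQU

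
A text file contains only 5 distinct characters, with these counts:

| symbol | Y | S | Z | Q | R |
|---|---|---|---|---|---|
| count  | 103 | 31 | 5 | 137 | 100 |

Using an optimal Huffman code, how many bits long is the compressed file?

787

Greedily combine the two least-frequent nodes:
merge Z(5) and S(31): 36
merge 36 and R(100): 136
merge Y(103) and 136: 239
merge Q(137) and 239: 376
Each symbol's bit-cost is frequency × depth; summing gives 787 bits (equivalently 36 + 136 + 239 + 376).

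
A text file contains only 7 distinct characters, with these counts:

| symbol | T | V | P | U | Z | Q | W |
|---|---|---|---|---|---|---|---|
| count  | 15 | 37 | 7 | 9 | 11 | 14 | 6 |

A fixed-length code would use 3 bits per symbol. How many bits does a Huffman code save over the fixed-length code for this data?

Fixed-length: 3 bits × 99 symbols = 297 bits.
Huffman merges:
combine W(6), P(7) → 13
combine U(9), Z(11) → 20
combine 13, Q(14) → 27
combine T(15), 20 → 35
combine 27, 35 → 62
combine V(37), 62 → 99
Huffman total = 13 + 20 + 27 + 35 + 62 + 99 = 256 bits.
Saving = 297 − 256 = 41 bits.

41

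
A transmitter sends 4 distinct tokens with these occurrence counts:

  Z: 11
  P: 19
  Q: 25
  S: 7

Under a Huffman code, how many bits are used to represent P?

2

Repeatedly merge the two smallest:
merge S(7) and Z(11): 18
merge 18 and P(19): 37
merge Q(25) and 37: 62
P sits 2 levels below the root, so its codeword is 2 bits.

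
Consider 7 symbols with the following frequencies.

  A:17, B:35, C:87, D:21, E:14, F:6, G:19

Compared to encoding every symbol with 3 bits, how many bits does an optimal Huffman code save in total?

Fixed-length: 3 bits × 199 symbols = 597 bits.
Huffman merges:
F(6) + E(14) → 20
A(17) + G(19) → 36
20 + D(21) → 41
B(35) + 36 → 71
41 + 71 → 112
C(87) + 112 → 199
Huffman total = 20 + 36 + 41 + 71 + 112 + 199 = 479 bits.
Saving = 597 − 479 = 118 bits.

118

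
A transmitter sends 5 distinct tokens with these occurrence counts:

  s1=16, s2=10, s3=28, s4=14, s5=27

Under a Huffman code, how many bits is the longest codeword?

Merge the two lowest-weight nodes at each step:
combine s2(10), s4(14) → 24
combine s1(16), 24 → 40
combine s5(27), s3(28) → 55
combine 40, 55 → 95
Maximum depth reached is 3.

3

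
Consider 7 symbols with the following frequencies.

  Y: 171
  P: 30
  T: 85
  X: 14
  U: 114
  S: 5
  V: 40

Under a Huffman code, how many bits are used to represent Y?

Build the tree from the bottom:
merge S(5) and X(14): 19
merge 19 and P(30): 49
merge V(40) and 49: 89
merge T(85) and 89: 174
merge U(114) and Y(171): 285
merge 174 and 285: 459
The subtree containing Y is merged 2 times, so code length = 2.

2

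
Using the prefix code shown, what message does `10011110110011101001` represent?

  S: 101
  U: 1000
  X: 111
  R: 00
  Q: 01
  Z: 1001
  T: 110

ZXQZTZ

Read left to right; each codeword is recognised as soon as it completes (prefix code):
  1001→Z | 111→X | 01→Q | 1001→Z | 110→T | 1001→Z
Decoded message: ZXQZTZ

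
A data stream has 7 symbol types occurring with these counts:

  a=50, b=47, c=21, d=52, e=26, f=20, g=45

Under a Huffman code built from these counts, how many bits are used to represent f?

Repeatedly merge the two smallest:
f(20) + c(21) → 41
e(26) + 41 → 67
g(45) + b(47) → 92
a(50) + d(52) → 102
67 + 92 → 159
102 + 159 → 261
f sits 4 levels below the root, so its codeword is 4 bits.

4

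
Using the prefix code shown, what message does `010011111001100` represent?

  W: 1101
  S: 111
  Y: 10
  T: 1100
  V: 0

VYVSTT

Read left to right; each codeword is recognised as soon as it completes (prefix code):
  0→V | 10→Y | 0→V | 111→S | 1100→T | 1100→T
Decoded message: VYVSTT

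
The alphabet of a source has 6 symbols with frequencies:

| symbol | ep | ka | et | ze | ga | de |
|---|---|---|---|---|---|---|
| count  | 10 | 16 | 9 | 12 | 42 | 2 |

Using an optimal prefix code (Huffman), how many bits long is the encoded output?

200

Merge the two smallest weights repeatedly:
de(2) + et(9) → 11
ep(10) + 11 → 21
ze(12) + ka(16) → 28
21 + 28 → 49
ga(42) + 49 → 91
Each symbol's bit-cost is frequency × depth; summing gives 200 bits (equivalently 11 + 21 + 28 + 49 + 91).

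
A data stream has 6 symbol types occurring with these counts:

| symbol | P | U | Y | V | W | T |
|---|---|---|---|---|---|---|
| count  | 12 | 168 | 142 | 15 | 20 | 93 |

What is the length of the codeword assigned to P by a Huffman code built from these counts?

5

Repeatedly merge the two smallest:
P(12) + V(15) → 27
W(20) + 27 → 47
47 + T(93) → 140
140 + Y(142) → 282
U(168) + 282 → 450
P's leaf is at depth 5, giving a 5-bit codeword.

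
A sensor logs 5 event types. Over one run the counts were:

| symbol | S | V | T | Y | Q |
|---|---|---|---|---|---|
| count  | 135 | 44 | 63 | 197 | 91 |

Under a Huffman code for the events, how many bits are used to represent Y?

2

Huffman merges, smallest pair first:
merge V(44) and T(63): 107
merge Q(91) and 107: 198
merge S(135) and Y(197): 332
merge 198 and 332: 530
The subtree containing Y is merged 2 times, so code length = 2.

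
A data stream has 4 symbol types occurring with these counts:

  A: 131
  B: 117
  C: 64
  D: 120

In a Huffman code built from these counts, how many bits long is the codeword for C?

Repeatedly merge the two smallest:
C(64) + B(117) → 181
D(120) + A(131) → 251
181 + 251 → 432
C's leaf is at depth 2, giving a 2-bit codeword.

2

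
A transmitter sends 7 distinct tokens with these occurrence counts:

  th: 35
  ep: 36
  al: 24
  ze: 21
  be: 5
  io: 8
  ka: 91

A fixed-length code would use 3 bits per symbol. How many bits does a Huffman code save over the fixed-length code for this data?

Fixed-length: 3 bits × 220 symbols = 660 bits.
Huffman merges:
merge be(5) and io(8): 13
merge 13 and ze(21): 34
merge al(24) and 34: 58
merge th(35) and ep(36): 71
merge 58 and 71: 129
merge ka(91) and 129: 220
Huffman total = 13 + 34 + 58 + 71 + 129 + 220 = 525 bits.
Saving = 660 − 525 = 135 bits.

135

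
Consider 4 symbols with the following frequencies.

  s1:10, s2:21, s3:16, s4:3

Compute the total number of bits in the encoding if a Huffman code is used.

92

Greedily combine the two least-frequent nodes:
s4(3) + s1(10) → 13
13 + s3(16) → 29
s2(21) + 29 → 50
Total encoded bits = sum of merged weights = 13 + 29 + 50 = 92.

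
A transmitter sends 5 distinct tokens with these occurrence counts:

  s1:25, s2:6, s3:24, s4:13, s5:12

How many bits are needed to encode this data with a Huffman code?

178

Greedily combine the two least-frequent nodes:
s2(6) + s5(12) → 18
s4(13) + 18 → 31
s3(24) + s1(25) → 49
31 + 49 → 80
The encoded length is the sum of every internal node's weight: 18 + 31 + 49 + 80 = 178 bits.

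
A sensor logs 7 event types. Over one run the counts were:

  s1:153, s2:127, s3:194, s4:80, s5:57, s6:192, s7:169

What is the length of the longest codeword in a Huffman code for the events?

4

Merge the two lowest-weight nodes at each step:
s5(57) + s4(80) → 137
s2(127) + 137 → 264
s1(153) + s7(169) → 322
s6(192) + s3(194) → 386
264 + 322 → 586
386 + 586 → 972
The first pair merged (s5, s4) ends up deepest, at depth 4.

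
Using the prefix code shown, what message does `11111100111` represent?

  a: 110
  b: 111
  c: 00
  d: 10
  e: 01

bbcb

Read left to right; each codeword is recognised as soon as it completes (prefix code):
  111→b | 111→b | 00→c | 111→b
Decoded message: bbcb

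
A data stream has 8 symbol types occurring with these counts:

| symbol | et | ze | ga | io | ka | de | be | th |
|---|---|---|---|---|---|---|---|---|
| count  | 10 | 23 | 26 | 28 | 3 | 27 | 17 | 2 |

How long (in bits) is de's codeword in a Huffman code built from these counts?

Build the tree from the bottom:
merge th(2) and ka(3): 5
merge 5 and et(10): 15
merge 15 and be(17): 32
merge ze(23) and ga(26): 49
merge de(27) and io(28): 55
merge 32 and 49: 81
merge 55 and 81: 136
de's leaf is at depth 2, giving a 2-bit codeword.

2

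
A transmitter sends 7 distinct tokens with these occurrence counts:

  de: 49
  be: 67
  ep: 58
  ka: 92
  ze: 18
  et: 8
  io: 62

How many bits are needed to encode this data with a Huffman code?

Greedily combine the two least-frequent nodes:
et(8) + ze(18) → 26
26 + de(49) → 75
ep(58) + io(62) → 120
be(67) + 75 → 142
ka(92) + 120 → 212
142 + 212 → 354
Total encoded bits = sum of merged weights = 26 + 75 + 120 + 142 + 212 + 354 = 929.

929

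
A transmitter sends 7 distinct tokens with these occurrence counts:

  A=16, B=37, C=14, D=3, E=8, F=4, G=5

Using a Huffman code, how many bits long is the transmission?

Build the Huffman tree bottom-up:
merge D(3) and F(4): 7
merge G(5) and 7: 12
merge E(8) and 12: 20
merge C(14) and A(16): 30
merge 20 and 30: 50
merge B(37) and 50: 87
Total encoded bits = sum of merged weights = 7 + 12 + 20 + 30 + 50 + 87 = 206.

206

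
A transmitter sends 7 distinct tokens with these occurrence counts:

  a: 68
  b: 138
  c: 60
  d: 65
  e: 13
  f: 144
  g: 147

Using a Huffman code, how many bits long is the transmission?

Build the Huffman tree bottom-up:
combine e(13), c(60) → 73
combine d(65), a(68) → 133
combine 73, 133 → 206
combine b(138), f(144) → 282
combine g(147), 206 → 353
combine 282, 353 → 635
Each symbol's bit-cost is frequency × depth; summing gives 1682 bits (equivalently 73 + 133 + 206 + 282 + 353 + 635).

1682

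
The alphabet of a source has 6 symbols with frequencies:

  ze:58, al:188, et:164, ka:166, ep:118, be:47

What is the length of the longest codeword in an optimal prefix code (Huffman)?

4

Merge the two lowest-weight nodes at each step:
combine be(47), ze(58) → 105
combine 105, ep(118) → 223
combine et(164), ka(166) → 330
combine al(188), 223 → 411
combine 330, 411 → 741
Maximum depth reached is 4.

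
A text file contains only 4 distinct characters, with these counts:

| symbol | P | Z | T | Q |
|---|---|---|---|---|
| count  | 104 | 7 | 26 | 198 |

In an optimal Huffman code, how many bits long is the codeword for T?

Build the tree from the bottom:
Z(7) + T(26) → 33
33 + P(104) → 137
137 + Q(198) → 335
The subtree containing T is merged 3 times, so code length = 3.

3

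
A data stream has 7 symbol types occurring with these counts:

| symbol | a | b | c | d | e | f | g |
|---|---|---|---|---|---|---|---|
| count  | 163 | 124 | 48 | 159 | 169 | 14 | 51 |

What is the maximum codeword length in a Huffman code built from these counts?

Merge the two lowest-weight nodes at each step:
f(14) + c(48) → 62
g(51) + 62 → 113
113 + b(124) → 237
d(159) + a(163) → 322
e(169) + 237 → 406
322 + 406 → 728
Maximum depth reached is 5.

5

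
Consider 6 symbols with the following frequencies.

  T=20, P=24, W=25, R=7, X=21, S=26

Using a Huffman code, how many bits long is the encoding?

318

Merge the two smallest weights repeatedly:
combine R(7), T(20) → 27
combine X(21), P(24) → 45
combine W(25), S(26) → 51
combine 27, 45 → 72
combine 51, 72 → 123
The encoded length is the sum of every internal node's weight: 27 + 45 + 51 + 72 + 123 = 318 bits.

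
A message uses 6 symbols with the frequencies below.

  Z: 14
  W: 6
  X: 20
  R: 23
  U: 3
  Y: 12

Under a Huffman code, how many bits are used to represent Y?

Build the tree from the bottom:
combine U(3), W(6) → 9
combine 9, Y(12) → 21
combine Z(14), X(20) → 34
combine 21, R(23) → 44
combine 34, 44 → 78
Y's leaf is at depth 3, giving a 3-bit codeword.

3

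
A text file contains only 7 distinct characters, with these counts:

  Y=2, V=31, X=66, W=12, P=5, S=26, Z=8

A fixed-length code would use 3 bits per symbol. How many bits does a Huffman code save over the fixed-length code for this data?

114

Fixed-length: 3 bits × 150 symbols = 450 bits.
Huffman merges:
merge Y(2) and P(5): 7
merge 7 and Z(8): 15
merge W(12) and 15: 27
merge S(26) and 27: 53
merge V(31) and 53: 84
merge X(66) and 84: 150
Huffman total = 7 + 15 + 27 + 53 + 84 + 150 = 336 bits.
Saving = 450 − 336 = 114 bits.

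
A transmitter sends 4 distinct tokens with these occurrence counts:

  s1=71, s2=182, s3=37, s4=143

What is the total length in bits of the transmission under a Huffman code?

792

Build the Huffman tree bottom-up:
combine s3(37), s1(71) → 108
combine 108, s4(143) → 251
combine s2(182), 251 → 433
Each symbol's bit-cost is frequency × depth; summing gives 792 bits (equivalently 108 + 251 + 433).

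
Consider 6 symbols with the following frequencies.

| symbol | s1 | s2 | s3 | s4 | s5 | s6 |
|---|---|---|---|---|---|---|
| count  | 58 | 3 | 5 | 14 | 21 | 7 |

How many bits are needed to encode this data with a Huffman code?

Merge the two smallest weights repeatedly:
merge s2(3) and s3(5): 8
merge s6(7) and 8: 15
merge s4(14) and 15: 29
merge s5(21) and 29: 50
merge 50 and s1(58): 108
Total encoded bits = sum of merged weights = 8 + 15 + 29 + 50 + 108 = 210.

210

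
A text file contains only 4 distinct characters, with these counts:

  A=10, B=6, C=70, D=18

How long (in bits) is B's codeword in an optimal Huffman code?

3

Repeatedly merge the two smallest:
merge B(6) and A(10): 16
merge 16 and D(18): 34
merge 34 and C(70): 104
B sits 3 levels below the root, so its codeword is 3 bits.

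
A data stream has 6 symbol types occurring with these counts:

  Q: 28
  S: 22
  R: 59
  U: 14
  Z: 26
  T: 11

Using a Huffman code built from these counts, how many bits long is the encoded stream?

Merge the two smallest weights repeatedly:
merge T(11) and U(14): 25
merge S(22) and 25: 47
merge Z(26) and Q(28): 54
merge 47 and 54: 101
merge R(59) and 101: 160
Each symbol's bit-cost is frequency × depth; summing gives 387 bits (equivalently 25 + 47 + 54 + 101 + 160).

387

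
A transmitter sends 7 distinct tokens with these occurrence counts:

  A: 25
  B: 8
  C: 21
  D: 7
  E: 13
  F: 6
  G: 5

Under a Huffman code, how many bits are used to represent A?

2

Huffman merges, smallest pair first:
merge G(5) and F(6): 11
merge D(7) and B(8): 15
merge 11 and E(13): 24
merge 15 and C(21): 36
merge 24 and A(25): 49
merge 36 and 49: 85
A sits 2 levels below the root, so its codeword is 2 bits.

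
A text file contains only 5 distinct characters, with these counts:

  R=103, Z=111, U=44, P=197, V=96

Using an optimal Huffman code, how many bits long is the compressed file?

Greedily combine the two least-frequent nodes:
combine U(44), V(96) → 140
combine R(103), Z(111) → 214
combine 140, P(197) → 337
combine 214, 337 → 551
Total encoded bits = sum of merged weights = 140 + 214 + 337 + 551 = 1242.

1242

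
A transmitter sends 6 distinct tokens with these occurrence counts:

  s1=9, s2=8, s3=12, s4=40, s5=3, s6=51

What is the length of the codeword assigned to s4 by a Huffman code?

Huffman merges, smallest pair first:
s5(3) + s2(8) → 11
s1(9) + 11 → 20
s3(12) + 20 → 32
32 + s4(40) → 72
s6(51) + 72 → 123
The subtree containing s4 is merged 2 times, so code length = 2.

2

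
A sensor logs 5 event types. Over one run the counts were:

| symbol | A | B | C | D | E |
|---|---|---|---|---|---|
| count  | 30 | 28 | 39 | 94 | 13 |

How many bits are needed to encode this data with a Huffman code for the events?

424

Build the Huffman tree bottom-up:
merge E(13) and B(28): 41
merge A(30) and C(39): 69
merge 41 and 69: 110
merge D(94) and 110: 204
The encoded length is the sum of every internal node's weight: 41 + 69 + 110 + 204 = 424 bits.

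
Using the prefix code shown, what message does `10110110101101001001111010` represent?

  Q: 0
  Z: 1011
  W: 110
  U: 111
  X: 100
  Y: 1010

Read left to right; each codeword is recognised as soon as it completes (prefix code):
  1011→Z | 0→Q | 110→W | 1011→Z | 0→Q | 100→X | 100→X | 111→U | 1010→Y
Decoded message: ZQWZQXXUY

ZQWZQXXUY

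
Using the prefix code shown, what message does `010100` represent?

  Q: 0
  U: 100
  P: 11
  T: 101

Read left to right; each codeword is recognised as soon as it completes (prefix code):
  0→Q | 101→T | 0→Q | 0→Q
Decoded message: QTQQ

QTQQ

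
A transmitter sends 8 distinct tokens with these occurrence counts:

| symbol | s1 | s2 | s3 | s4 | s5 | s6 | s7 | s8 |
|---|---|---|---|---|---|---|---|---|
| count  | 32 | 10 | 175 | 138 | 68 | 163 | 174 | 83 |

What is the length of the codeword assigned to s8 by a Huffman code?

Huffman merges, smallest pair first:
s2(10) + s1(32) → 42
42 + s5(68) → 110
s8(83) + 110 → 193
s4(138) + s6(163) → 301
s7(174) + s3(175) → 349
193 + 301 → 494
349 + 494 → 843
The subtree containing s8 is merged 3 times, so code length = 3.

3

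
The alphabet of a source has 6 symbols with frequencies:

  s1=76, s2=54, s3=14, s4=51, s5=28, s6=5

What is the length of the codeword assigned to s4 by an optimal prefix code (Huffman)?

Repeatedly merge the two smallest:
s6(5) + s3(14) → 19
19 + s5(28) → 47
47 + s4(51) → 98
s2(54) + s1(76) → 130
98 + 130 → 228
The subtree containing s4 is merged 2 times, so code length = 2.

2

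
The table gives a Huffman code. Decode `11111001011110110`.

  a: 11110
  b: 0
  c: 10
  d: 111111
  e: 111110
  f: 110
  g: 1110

Read left to right; each codeword is recognised as soon as it completes (prefix code):
  111110→e | 0→b | 10→c | 11110→a | 110→f
Decoded message: ebcaf

ebcaf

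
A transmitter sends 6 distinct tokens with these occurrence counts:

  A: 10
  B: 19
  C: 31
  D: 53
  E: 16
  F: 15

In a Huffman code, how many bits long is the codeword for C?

2

Build the tree from the bottom:
merge A(10) and F(15): 25
merge E(16) and B(19): 35
merge 25 and C(31): 56
merge 35 and D(53): 88
merge 56 and 88: 144
C sits 2 levels below the root, so its codeword is 2 bits.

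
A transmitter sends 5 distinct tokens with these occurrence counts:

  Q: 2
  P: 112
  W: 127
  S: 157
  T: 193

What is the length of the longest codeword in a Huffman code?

Merge the two lowest-weight nodes at each step:
Q(2) + P(112) → 114
114 + W(127) → 241
S(157) + T(193) → 350
241 + 350 → 591
The first pair merged (Q, P) ends up deepest, at depth 3.

3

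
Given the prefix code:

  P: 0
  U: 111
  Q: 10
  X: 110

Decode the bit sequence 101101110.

QXUP

Read left to right; each codeword is recognised as soon as it completes (prefix code):
  10→Q | 110→X | 111→U | 0→P
Decoded message: QXUP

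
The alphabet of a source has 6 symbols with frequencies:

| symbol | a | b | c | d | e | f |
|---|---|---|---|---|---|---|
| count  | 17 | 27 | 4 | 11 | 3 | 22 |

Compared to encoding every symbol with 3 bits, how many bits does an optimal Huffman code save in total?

Fixed-length: 3 bits × 84 symbols = 252 bits.
Huffman merges:
merge e(3) and c(4): 7
merge 7 and d(11): 18
merge a(17) and 18: 35
merge f(22) and b(27): 49
merge 35 and 49: 84
Huffman total = 7 + 18 + 35 + 49 + 84 = 193 bits.
Saving = 252 − 193 = 59 bits.

59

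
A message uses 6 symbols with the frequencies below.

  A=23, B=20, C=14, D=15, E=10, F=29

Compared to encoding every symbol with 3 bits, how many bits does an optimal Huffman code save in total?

Fixed-length: 3 bits × 111 symbols = 333 bits.
Huffman merges:
combine E(10), C(14) → 24
combine D(15), B(20) → 35
combine A(23), 24 → 47
combine F(29), 35 → 64
combine 47, 64 → 111
Huffman total = 24 + 35 + 47 + 64 + 111 = 281 bits.
Saving = 333 − 281 = 52 bits.

52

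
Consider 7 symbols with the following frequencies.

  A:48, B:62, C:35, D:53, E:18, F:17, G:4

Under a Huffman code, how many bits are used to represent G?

Huffman merges, smallest pair first:
G(4) + F(17) → 21
E(18) + 21 → 39
C(35) + 39 → 74
A(48) + D(53) → 101
B(62) + 74 → 136
101 + 136 → 237
The subtree containing G is merged 5 times, so code length = 5.

5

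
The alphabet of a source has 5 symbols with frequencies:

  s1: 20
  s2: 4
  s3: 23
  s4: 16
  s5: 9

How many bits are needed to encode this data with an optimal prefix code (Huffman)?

157

Greedily combine the two least-frequent nodes:
s2(4) + s5(9) → 13
13 + s4(16) → 29
s1(20) + s3(23) → 43
29 + 43 → 72
Each symbol's bit-cost is frequency × depth; summing gives 157 bits (equivalently 13 + 29 + 43 + 72).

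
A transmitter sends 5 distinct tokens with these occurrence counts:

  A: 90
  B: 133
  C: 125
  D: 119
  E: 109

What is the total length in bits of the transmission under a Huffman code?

1351

Greedily combine the two least-frequent nodes:
combine A(90), E(109) → 199
combine D(119), C(125) → 244
combine B(133), 199 → 332
combine 244, 332 → 576
Each symbol's bit-cost is frequency × depth; summing gives 1351 bits (equivalently 199 + 244 + 332 + 576).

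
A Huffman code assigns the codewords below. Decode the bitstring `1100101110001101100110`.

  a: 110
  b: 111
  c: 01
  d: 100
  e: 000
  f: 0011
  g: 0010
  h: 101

accafcda

Read left to right; each codeword is recognised as soon as it completes (prefix code):
  110→a | 01→c | 01→c | 110→a | 0011→f | 01→c | 100→d | 110→a
Decoded message: accafcda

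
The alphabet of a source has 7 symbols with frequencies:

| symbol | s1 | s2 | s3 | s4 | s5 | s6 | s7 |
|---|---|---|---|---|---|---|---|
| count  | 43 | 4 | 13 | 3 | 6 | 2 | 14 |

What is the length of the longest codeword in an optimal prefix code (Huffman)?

Merge the two lowest-weight nodes at each step:
combine s6(2), s4(3) → 5
combine s2(4), 5 → 9
combine s5(6), 9 → 15
combine s3(13), s7(14) → 27
combine 15, 27 → 42
combine 42, s1(43) → 85
Maximum depth reached is 5.

5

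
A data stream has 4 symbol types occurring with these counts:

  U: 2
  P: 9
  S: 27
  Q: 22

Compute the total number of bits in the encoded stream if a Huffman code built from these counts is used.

104

Greedily combine the two least-frequent nodes:
merge U(2) and P(9): 11
merge 11 and Q(22): 33
merge S(27) and 33: 60
The encoded length is the sum of every internal node's weight: 11 + 33 + 60 = 104 bits.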